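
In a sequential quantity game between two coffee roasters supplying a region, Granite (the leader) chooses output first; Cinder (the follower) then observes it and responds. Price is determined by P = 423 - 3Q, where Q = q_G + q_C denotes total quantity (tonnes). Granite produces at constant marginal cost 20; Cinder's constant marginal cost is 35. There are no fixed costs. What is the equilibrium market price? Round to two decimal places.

Solve by backward induction. Given q_G, the follower Cinder maximises π_C = (423 - 3q_G - 3q_C)q_C - 35q_C.
∂π_C/∂q_C = 388 - 3q_G - 6q_C = 0 gives the reaction function q_C = (388 - 3q_G)/6.
Granite substitutes q_C(q_G) into its own profit: π_G = q_G(423 - 3q_G - (388 - 3q_G)/2) - 20q_G = (229 - (3/2)q_G)q_G - 20q_G.
Leader FOC: 209 - 3q_G = 0, so q_G = 209/3.
Then q_C = (388 - 3·(209/3))/6 = 179/6.
Total output Q = 199/2, so price P = 423 - 3·(199/2) = 249/2.

124.50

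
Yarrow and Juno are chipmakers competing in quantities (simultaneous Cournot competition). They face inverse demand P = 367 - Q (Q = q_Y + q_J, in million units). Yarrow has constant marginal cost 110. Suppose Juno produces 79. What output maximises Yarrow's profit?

With the rival's output fixed at 79, Yarrow's profit is π_Y = (367 - 79 - q_Y)q_Y - (110q_Y) = (288 - q_Y)q_Y - (110q_Y).
∂π_Y/∂q_Y = 178 - 2q_Y = 0, so q_Y = 89.

89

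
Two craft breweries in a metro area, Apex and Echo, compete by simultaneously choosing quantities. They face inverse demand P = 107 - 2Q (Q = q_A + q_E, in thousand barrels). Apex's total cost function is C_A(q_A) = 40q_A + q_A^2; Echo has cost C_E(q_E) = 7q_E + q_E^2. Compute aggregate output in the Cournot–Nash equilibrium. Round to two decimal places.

20.88

Apex's profit: π_A = (107 - 2Q)q_A - (40q_A + q_A²). Setting ∂π_A/∂q_A = 0: 67 - 6q_A - 2(q_E) = 0.
Echo's profit: π_E = (107 - 2Q)q_E - (7q_E + q_E²). Setting ∂π_E/∂q_E = 0: 100 - 6q_E - 2(q_A) = 0.
So q_A = (67 - 2q_E)/6 and q_E = (100 - 2q_A)/6.
Solving the pair: q_A = 101/16, q_E = 233/16.
Total output Q = 101/16 + 233/16 = 167/8.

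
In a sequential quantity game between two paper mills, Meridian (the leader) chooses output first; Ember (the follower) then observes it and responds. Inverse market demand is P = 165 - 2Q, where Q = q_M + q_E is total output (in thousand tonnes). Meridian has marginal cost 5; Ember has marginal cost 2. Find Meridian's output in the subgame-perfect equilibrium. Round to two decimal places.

Solve by backward induction. Given q_M, the follower Ember maximises π_E = (165 - 2q_M - 2q_E)q_E - 2q_E.
Follower FOC: 163 - 2q_M - 4q_E = 0, so q_E(q_M) = (163 - 2q_M)/4.
The leader anticipates this reaction. Substituting into P = 165 - 2Q gives P = 167/2 - q_M, so π_M = (167/2 - q_M)q_M - 5q_M.
Maximising: ∂π_M/∂q_M = 157/2 - 2q_M = 0, giving q_M = 157/4.
Then q_E = (163 - 2·(157/4))/4 = 169/8.

39.25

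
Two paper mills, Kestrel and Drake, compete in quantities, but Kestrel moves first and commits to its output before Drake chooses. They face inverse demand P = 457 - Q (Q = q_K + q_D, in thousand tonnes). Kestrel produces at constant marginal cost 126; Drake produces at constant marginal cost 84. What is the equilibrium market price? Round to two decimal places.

The follower Drake best-responds to any q_K: π_D = (457 - Q)q_D - 84q_D.
∂π_D/∂q_D = 373 - q_K - 2q_D = 0 gives the reaction function q_D = (373 - q_K)/2.
Kestrel substitutes q_D(q_K) into its own profit: π_K = q_K(457 - q_K - (373 - q_K)/2) - 126q_K = (541/2 - (1/2)q_K)q_K - 126q_K.
The leader's first-order condition 289/2 - q_K = 0 yields q_K = 289/2.
Then q_D = (373 - 289/2)/2 = 457/4.
Total output Q = 1035/4, so price P = 457 - 1035/4 = 793/4.

198.25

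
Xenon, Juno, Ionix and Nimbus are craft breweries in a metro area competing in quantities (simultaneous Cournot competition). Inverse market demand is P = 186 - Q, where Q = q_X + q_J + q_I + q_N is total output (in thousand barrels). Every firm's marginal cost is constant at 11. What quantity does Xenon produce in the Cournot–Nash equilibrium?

35

A representative firm's profit is π_i = q_i(186 - Q) - 11q_i.
Setting ∂π_i/∂q_i = 0 with rivals' quantities fixed: 175 - 2q_i - Σ_{j≠i} q_j = 0.
By symmetry each firm produces the same amount; substituting Σ_{j≠i} q_j = 3q_i yields q_i = 175/5 = 35.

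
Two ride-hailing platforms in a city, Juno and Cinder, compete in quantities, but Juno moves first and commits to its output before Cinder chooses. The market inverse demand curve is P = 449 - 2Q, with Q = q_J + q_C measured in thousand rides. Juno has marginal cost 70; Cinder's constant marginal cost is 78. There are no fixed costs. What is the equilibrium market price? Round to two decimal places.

Solve by backward induction. Given q_J, the follower Cinder maximises π_C = (449 - 2q_J - 2q_C)q_C - 78q_C.
Follower FOC: 371 - 2q_J - 4q_C = 0, so q_C(q_J) = (371 - 2q_J)/4.
The leader anticipates this reaction. Substituting into P = 449 - 2Q gives P = 527/2 - q_J, so π_J = (527/2 - q_J)q_J - 70q_J.
Maximising: ∂π_J/∂q_J = 387/2 - 2q_J = 0, giving q_J = 387/4.
Then q_C = (371 - 2·(387/4))/4 = 355/8.
Total output Q = 1129/8, so price P = 449 - 2·(1129/8) = 667/4.

166.75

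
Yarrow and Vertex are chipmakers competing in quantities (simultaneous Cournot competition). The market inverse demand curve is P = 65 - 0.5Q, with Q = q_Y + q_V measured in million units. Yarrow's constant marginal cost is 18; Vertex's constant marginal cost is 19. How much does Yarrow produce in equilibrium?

32

Yarrow's profit: π_Y = (65 - 0.5Q)q_Y - (18q_Y). Setting ∂π_Y/∂q_Y = 0: 47 - q_Y - (1/2)(q_V) = 0.
Vertex's profit: π_V = (65 - 0.5Q)q_V - (19q_V). Setting ∂π_V/∂q_V = 0: 46 - q_V - (1/2)(q_Y) = 0.
So q_Y = (47 - (1/2)q_V) and q_V = (46 - (1/2)q_Y).
Solving the pair: q_Y = 32, q_V = 30.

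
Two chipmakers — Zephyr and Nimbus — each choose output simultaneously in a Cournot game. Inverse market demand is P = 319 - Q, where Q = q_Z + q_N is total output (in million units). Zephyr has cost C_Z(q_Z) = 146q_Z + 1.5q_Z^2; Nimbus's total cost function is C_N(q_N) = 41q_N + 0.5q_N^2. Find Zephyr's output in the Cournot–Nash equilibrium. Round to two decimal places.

Zephyr's profit: π_Z = (319 - Q)q_Z - (146q_Z + (3/2)q_Z²). Setting ∂π_Z/∂q_Z = 0: 173 - 5q_Z - (q_N) = 0.
Nimbus's first-order condition: 278 - 3q_N - (q_Z) = 0.
Best responses: q_Z = (173 - q_N)/5, q_N = (278 - q_Z)/3.
Substituting one into the other gives q_Z = 241/14 and q_N = 1217/14.

17.21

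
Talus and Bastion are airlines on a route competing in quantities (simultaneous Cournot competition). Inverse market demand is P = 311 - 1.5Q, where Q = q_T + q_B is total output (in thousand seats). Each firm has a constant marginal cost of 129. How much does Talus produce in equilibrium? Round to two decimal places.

A representative firm's profit is π_i = q_i(311 - 1.5Q) - 129q_i.
First-order condition (treating rivals' output as given): 182 - 3q_i - (3/2)q_j = 0.
By symmetry each firm produces the same amount; substituting q_j = q_i yields q_i = 182/(9/2) = 364/9.

40.44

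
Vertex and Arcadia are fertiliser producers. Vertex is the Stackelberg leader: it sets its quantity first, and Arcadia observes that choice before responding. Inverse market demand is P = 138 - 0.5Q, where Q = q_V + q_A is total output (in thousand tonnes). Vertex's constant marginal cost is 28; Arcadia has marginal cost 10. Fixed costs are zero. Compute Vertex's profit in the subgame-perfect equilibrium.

Solve by backward induction. Given q_V, the follower Arcadia maximises π_A = (138 - (1/2)q_V - (1/2)q_A)q_A - 10q_A.
Setting the follower's marginal profit to zero, 128 - (1/2)q_V - q_A = 0, i.e. q_A = (128 - (1/2)q_V).
Vertex substitutes q_A(q_V) into its own profit: π_V = q_V(138 - (1/2)q_V - (128 - (1/2)q_V)/2) - 28q_V = (74 - (1/4)q_V)q_V - 28q_V.
Leader FOC: 46 - (1/2)q_V = 0, so q_V = 92.
Then q_A = (128 - (1/2)·92) = 82.
Price P = 138 - (1/2)·174 = 51.
Vertex's profit: (51 - 28)·92 = 2116.

2116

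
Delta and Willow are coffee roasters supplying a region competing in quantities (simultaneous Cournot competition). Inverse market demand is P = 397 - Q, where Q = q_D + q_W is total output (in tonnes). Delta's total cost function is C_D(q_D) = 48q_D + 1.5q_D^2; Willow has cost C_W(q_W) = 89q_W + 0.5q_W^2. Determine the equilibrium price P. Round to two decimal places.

259.14

Delta's profit: π_D = (397 - Q)q_D - (48q_D + (3/2)q_D²). Setting ∂π_D/∂q_D = 0: 349 - 5q_D - (q_W) = 0.
Willow's first-order condition: 308 - 3q_W - (q_D) = 0.
So q_D = (349 - q_W)/5 and q_W = (308 - q_D)/3.
Substituting one into the other gives q_D = 739/14 and q_W = 1191/14.
Total output Q = 965/7, so price P = 397 - 965/7 = 1814/7.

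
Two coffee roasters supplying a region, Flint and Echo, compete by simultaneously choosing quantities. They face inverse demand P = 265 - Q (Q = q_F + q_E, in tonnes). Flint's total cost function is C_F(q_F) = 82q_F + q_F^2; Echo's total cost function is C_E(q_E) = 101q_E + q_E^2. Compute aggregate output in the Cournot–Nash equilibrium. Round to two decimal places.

69.40

Flint's profit: π_F = (265 - Q)q_F - (82q_F + q_F²). Setting ∂π_F/∂q_F = 0: 183 - 4q_F - (q_E) = 0.
Echo's profit: π_E = (265 - Q)q_E - (101q_E + q_E²). Setting ∂π_E/∂q_E = 0: 164 - 4q_E - (q_F) = 0.
Best responses: q_F = (183 - q_E)/4, q_E = (164 - q_F)/4.
Substituting one into the other gives q_F = 568/15 and q_E = 473/15.
Total output Q = 568/15 + 473/15 = 347/5.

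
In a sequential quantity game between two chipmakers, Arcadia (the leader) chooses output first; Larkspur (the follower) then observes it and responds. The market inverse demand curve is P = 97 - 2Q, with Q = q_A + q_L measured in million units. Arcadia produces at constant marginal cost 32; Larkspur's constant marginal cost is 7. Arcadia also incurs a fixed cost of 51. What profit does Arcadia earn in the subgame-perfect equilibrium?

Solve by backward induction. Given q_A, the follower Larkspur maximises π_L = (97 - 2q_A - 2q_L)q_L - 7q_L.
Setting the follower's marginal profit to zero, 90 - 2q_A - 4q_L = 0, i.e. q_L = (90 - 2q_A)/4.
The leader anticipates this reaction. Substituting into P = 97 - 2Q gives P = 52 - q_A, so π_A = (52 - q_A)q_A - 32q_A.
Maximising: ∂π_A/∂q_A = 20 - 2q_A = 0, giving q_A = 10.
Then q_L = (90 - 2·10)/4 = 35/2.
Price P = 97 - 2·(55/2) = 42.
Arcadia's profit: (42 - 32)·10 - 51 = 49.

49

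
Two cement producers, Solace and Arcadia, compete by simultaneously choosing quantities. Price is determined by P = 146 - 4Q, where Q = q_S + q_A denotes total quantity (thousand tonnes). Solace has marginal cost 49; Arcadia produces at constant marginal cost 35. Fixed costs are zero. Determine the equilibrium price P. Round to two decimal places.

Solace's profit: π_S = (146 - 4Q)q_S - (49q_S). Setting ∂π_S/∂q_S = 0: 97 - 8q_S - 4(q_A) = 0.
Arcadia's profit: π_A = (146 - 4Q)q_A - (35q_A). Setting ∂π_A/∂q_A = 0: 111 - 8q_A - 4(q_S) = 0.
Best responses: q_S = (97 - 4q_A)/8, q_A = (111 - 4q_S)/8.
Substituting one into the other gives q_S = 83/12 and q_A = 125/12.
Total output Q = 52/3, so price P = 146 - 4·(52/3) = 230/3.

76.67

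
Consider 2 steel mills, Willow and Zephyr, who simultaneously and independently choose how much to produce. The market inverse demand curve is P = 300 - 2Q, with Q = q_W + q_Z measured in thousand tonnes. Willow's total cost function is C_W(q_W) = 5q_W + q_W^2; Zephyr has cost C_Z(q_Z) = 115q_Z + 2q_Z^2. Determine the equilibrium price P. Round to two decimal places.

Willow's profit: π_W = (300 - 2Q)q_W - (5q_W + q_W²). Setting ∂π_W/∂q_W = 0: 295 - 6q_W - 2(q_Z) = 0.
Zephyr's profit: π_Z = (300 - 2Q)q_Z - (115q_Z + 2q_Z²). Setting ∂π_Z/∂q_Z = 0: 185 - 8q_Z - 2(q_W) = 0.
Best responses: q_W = (295 - 2q_Z)/6, q_Z = (185 - 2q_W)/8.
Solving the pair: q_W = 995/22, q_Z = 130/11.
Total output Q = 1255/22, so price P = 300 - 2·(1255/22) = 185.9091.

185.91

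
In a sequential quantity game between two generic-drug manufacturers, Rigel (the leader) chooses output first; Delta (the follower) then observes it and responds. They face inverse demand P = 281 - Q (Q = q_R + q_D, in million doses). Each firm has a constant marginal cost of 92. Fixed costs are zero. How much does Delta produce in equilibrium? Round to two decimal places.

The follower Delta best-responds to any q_R: π_D = (281 - Q)q_D - 92q_D.
∂π_D/∂q_D = 189 - q_R - 2q_D = 0 gives the reaction function q_D = (189 - q_R)/2.
Rigel substitutes q_D(q_R) into its own profit: π_R = q_R(281 - q_R - (189 - q_R)/2) - 92q_R = (373/2 - (1/2)q_R)q_R - 92q_R.
Leader FOC: 189/2 - q_R = 0, so q_R = 189/2.
Then q_D = (189 - 189/2)/2 = 189/4.

47.25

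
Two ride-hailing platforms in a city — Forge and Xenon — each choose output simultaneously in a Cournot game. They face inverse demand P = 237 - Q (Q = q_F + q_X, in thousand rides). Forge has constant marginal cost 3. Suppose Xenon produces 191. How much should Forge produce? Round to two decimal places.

With the rival's output fixed at 191, Forge's profit is π_F = (237 - 191 - q_F)q_F - (3q_F) = (46 - q_F)q_F - (3q_F).
∂π_F/∂q_F = 43 - 2q_F = 0, so q_F = 43/2.

21.50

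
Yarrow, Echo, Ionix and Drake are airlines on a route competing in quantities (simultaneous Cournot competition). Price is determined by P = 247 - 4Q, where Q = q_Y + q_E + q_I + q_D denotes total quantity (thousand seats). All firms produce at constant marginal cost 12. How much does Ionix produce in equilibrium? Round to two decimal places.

11.75

A representative firm's profit is π_i = q_i(247 - 4Q) - 12q_i.
Setting ∂π_i/∂q_i = 0 with rivals' quantities fixed: 235 - 8q_i - 4·Σ_{j≠i} q_j = 0.
With identical firms every q_j equals q_i, so Σ_{j≠i} q_j = 3q_i and 235 = 20q_i, giving q_i = 47/4.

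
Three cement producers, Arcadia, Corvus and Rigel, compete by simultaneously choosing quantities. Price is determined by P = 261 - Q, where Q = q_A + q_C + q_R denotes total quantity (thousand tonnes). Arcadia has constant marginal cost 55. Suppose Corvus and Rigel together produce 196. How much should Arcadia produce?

5

With rivals' combined output fixed at 196, Arcadia's profit is π_A = (261 - 196 - q_A)q_A - (55q_A) = (65 - q_A)q_A - (55q_A).
∂π_A/∂q_A = 10 - 2q_A = 0, so q_A = 5.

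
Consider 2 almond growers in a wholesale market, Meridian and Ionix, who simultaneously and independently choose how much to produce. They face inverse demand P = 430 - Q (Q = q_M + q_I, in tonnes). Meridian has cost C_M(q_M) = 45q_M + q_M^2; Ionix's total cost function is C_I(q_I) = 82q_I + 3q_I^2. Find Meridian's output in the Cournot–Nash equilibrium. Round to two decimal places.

Meridian's profit: π_M = (430 - Q)q_M - (45q_M + q_M²). Setting ∂π_M/∂q_M = 0: 385 - 4q_M - (q_I) = 0.
Ionix's first-order condition: 348 - 8q_I - (q_M) = 0.
So q_M = (385 - q_I)/4 and q_I = (348 - q_M)/8.
Solving the pair: q_M = 88.1290, q_I = 1007/31.

88.13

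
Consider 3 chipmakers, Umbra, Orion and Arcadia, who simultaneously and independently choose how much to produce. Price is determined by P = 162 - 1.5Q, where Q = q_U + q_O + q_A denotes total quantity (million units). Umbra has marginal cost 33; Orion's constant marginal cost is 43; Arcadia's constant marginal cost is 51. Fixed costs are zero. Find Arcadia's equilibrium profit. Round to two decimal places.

301.04

Umbra's profit: π_U = (162 - 1.5Q)q_U - (33q_U). Setting ∂π_U/∂q_U = 0: 129 - 3q_U - (3/2)(q_O + q_A) = 0.
Orion's first-order condition: 119 - 3q_O - (3/2)(q_U + q_A) = 0.
Arcadia's first-order condition: 111 - 3q_A - (3/2)(q_U + q_O) = 0.
Adding the 3 conditions: 359 − 3Q − 3Q = 0, i.e. Q = 359/6.
Back-substituting: q_U = (129 − 359/4)/(3/2) = 157/6, q_O = (119 − 359/4)/(3/2) = 39/2, q_A = (111 − 359/4)/(3/2) = 85/6.
Price P = 162 - (3/2)·(359/6) = 289/4.
Arcadia's profit: (289/4 - 51)·(85/6) = 301.0417.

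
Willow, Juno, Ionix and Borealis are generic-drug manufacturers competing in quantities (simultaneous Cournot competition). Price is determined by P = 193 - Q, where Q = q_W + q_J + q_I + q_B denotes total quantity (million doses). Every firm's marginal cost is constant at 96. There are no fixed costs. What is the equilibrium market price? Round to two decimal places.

Each firm earns π_i = (193 - Q)q_i - 96q_i.
Setting ∂π_i/∂q_i = 0 with rivals' quantities fixed: 97 - 2q_i - Σ_{j≠i} q_j = 0.
With identical firms every q_j equals q_i, so Σ_{j≠i} q_j = 3q_i and 97 = 5q_i, giving q_i = 97/5.
Total output Q = 388/5, so price P = 193 - 388/5 = 577/5.

115.40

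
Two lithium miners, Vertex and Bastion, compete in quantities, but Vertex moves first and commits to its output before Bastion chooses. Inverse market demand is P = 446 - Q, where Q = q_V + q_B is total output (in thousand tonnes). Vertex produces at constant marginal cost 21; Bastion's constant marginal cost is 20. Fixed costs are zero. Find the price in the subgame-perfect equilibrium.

127

Solve by backward induction. Given q_V, the follower Bastion maximises π_B = (446 - q_V - q_B)q_B - 20q_B.
Setting the follower's marginal profit to zero, 426 - q_V - 2q_B = 0, i.e. q_B = (426 - q_V)/2.
Vertex substitutes q_B(q_V) into its own profit: π_V = q_V(446 - q_V - (426 - q_V)/2) - 21q_V = (233 - (1/2)q_V)q_V - 21q_V.
The leader's first-order condition 212 - q_V = 0 yields q_V = 212.
Then q_B = (426 - 212)/2 = 107.
Total output Q = 319, so price P = 446 - 319 = 127.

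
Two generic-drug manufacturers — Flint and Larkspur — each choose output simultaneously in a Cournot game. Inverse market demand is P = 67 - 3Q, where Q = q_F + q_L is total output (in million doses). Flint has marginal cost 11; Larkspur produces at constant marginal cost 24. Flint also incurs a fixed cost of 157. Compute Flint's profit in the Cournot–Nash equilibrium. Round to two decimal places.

19.33

Flint's profit: π_F = (67 - 3Q)q_F - (11q_F). Setting ∂π_F/∂q_F = 0: 56 - 6q_F - 3(q_L) = 0.
Larkspur's profit: π_L = (67 - 3Q)q_L - (24q_L). Setting ∂π_L/∂q_L = 0: 43 - 6q_L - 3(q_F) = 0.
Best responses: q_F = (56 - 3q_L)/6, q_L = (43 - 3q_F)/6.
Substituting one into the other gives q_F = 23/3 and q_L = 10/3.
Price P = 67 - 3·11 = 34.
Flint's profit: (34 - 11)·(23/3) - 157 = 58/3.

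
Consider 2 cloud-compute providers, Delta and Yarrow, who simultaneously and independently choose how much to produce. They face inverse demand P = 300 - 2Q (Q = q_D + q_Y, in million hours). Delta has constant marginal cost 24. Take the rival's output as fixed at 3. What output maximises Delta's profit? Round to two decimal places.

With the rival's output fixed at 3, Delta's profit is π_D = (300 - 2·3 - 2q_D)q_D - (24q_D) = (294 - 2q_D)q_D - (24q_D).
∂π_D/∂q_D = 270 - 4q_D = 0, so q_D = 135/2.

67.50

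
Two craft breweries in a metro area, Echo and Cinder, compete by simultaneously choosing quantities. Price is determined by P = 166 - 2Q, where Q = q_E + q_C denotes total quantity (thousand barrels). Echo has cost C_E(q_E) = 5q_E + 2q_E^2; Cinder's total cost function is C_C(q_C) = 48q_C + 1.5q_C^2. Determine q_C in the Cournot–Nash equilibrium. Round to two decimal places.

11.96

Echo's profit: π_E = (166 - 2Q)q_E - (5q_E + 2q_E²). Setting ∂π_E/∂q_E = 0: 161 - 8q_E - 2(q_C) = 0.
Cinder's first-order condition: 118 - 7q_C - 2(q_E) = 0.
Rearranging gives the reaction functions q_E = (161 - 2q_C)/8 and q_C = (118 - 2q_E)/7.
Solving the pair: q_E = 891/52, q_C = 311/26.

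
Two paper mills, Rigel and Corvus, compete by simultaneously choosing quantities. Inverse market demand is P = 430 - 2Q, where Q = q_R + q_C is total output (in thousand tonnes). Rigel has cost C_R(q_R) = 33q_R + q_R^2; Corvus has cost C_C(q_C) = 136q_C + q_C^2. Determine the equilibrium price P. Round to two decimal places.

Rigel's profit: π_R = (430 - 2Q)q_R - (33q_R + q_R²). Setting ∂π_R/∂q_R = 0: 397 - 6q_R - 2(q_C) = 0.
Corvus's profit: π_C = (430 - 2Q)q_C - (136q_C + q_C²). Setting ∂π_C/∂q_C = 0: 294 - 6q_C - 2(q_R) = 0.
So q_R = (397 - 2q_C)/6 and q_C = (294 - 2q_R)/6.
Substituting one into the other gives q_R = 897/16 and q_C = 485/16.
Total output Q = 691/8, so price P = 430 - 2·(691/8) = 1029/4.

257.25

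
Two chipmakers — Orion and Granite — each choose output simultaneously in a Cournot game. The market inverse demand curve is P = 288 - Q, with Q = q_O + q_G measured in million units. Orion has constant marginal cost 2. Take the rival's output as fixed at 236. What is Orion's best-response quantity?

With the rival's output fixed at 236, Orion's profit is π_O = (288 - 236 - q_O)q_O - (2q_O) = (52 - q_O)q_O - (2q_O).
∂π_O/∂q_O = 50 - 2q_O = 0, so q_O = 25.

25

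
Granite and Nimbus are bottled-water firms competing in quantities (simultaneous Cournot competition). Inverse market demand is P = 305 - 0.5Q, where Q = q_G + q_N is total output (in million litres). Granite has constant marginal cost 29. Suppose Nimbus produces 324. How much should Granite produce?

With the rival's output fixed at 324, Granite's profit is π_G = (305 - (1/2)·324 - (1/2)q_G)q_G - (29q_G) = (143 - (1/2)q_G)q_G - (29q_G).
∂π_G/∂q_G = 114 - q_G = 0, so q_G = 114.

114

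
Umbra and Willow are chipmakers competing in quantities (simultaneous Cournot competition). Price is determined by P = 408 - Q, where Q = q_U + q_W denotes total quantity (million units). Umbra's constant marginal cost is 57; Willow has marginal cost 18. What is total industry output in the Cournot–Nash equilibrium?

247

Umbra's profit: π_U = (408 - Q)q_U - (57q_U). Setting ∂π_U/∂q_U = 0: 351 - 2q_U - (q_W) = 0.
Willow's profit: π_W = (408 - Q)q_W - (18q_W). Setting ∂π_W/∂q_W = 0: 390 - 2q_W - (q_U) = 0.
So q_U = (351 - q_W)/2 and q_W = (390 - q_U)/2.
Substituting one into the other gives q_U = 104 and q_W = 143.
Total output Q = 104 + 143 = 247.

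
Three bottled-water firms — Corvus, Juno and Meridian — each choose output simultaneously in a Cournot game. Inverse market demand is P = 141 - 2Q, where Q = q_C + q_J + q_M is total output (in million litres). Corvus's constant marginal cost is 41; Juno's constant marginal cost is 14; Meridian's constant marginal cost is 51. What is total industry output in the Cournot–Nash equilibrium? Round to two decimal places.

39.63

Corvus's profit: π_C = (141 - 2Q)q_C - (41q_C). Setting ∂π_C/∂q_C = 0: 100 - 4q_C - 2(q_J + q_M) = 0.
Juno's profit: π_J = (141 - 2Q)q_J - (14q_J). Setting ∂π_J/∂q_J = 0: 127 - 4q_J - 2(q_C + q_M) = 0.
Meridian's first-order condition: 90 - 4q_M - 2(q_C + q_J) = 0.
Adding the 3 conditions: 317 − 4Q − 4Q = 0, i.e. Q = 317/8.
Back-substituting: q_C = (100 − 317/4)/2 = 83/8, q_J = (127 − 317/4)/2 = 191/8, q_M = (90 − 317/4)/2 = 43/8.
Total output Q = 83/8 + 191/8 + 43/8 = 317/8.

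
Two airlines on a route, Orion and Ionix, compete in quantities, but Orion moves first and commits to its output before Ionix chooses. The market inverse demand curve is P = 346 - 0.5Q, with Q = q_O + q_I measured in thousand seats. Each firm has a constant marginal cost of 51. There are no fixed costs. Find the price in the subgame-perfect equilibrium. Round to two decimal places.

The follower Ionix best-responds to any q_O: π_I = (346 - 0.5Q)q_I - 51q_I.
Setting the follower's marginal profit to zero, 295 - (1/2)q_O - q_I = 0, i.e. q_I = (295 - (1/2)q_O).
The leader anticipates this reaction. Substituting into P = 346 - 0.5Q gives P = 397/2 - (1/4)q_O, so π_O = (397/2 - (1/4)q_O)q_O - 51q_O.
Leader FOC: 295/2 - (1/2)q_O = 0, so q_O = 295.
Then q_I = (295 - (1/2)·295) = 295/2.
Total output Q = 885/2, so price P = 346 - (1/2)·(885/2) = 499/4.

124.75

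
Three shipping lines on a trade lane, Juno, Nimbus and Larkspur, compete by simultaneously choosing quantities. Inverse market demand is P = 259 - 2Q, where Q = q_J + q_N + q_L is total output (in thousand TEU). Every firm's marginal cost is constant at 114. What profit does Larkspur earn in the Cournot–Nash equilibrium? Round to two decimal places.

657.03

A representative firm's profit is π_i = q_i(259 - 2Q) - 114q_i.
Setting ∂π_i/∂q_i = 0 with rivals' quantities fixed: 145 - 4q_i - 2·Σ_{j≠i} q_j = 0.
By symmetry each firm produces the same amount; substituting Σ_{j≠i} q_j = 2q_i yields q_i = 145/8.
Price P = 259 - 2·(435/8) = 601/4.
Larkspur's profit: (601/4 - 114)·(145/8) = 657.0313.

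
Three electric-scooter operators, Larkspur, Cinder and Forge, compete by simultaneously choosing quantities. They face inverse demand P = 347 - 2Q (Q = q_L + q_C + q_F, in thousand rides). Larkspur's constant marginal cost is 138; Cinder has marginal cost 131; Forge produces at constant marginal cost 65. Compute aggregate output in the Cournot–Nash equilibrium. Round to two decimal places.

88.38

Larkspur's profit: π_L = (347 - 2Q)q_L - (138q_L). Setting ∂π_L/∂q_L = 0: 209 - 4q_L - 2(q_C + q_F) = 0.
Cinder's first-order condition: 216 - 4q_C - 2(q_L + q_F) = 0.
Forge's first-order condition: 282 - 4q_F - 2(q_L + q_C) = 0.
Adding the 3 conditions: 707 − 4Q − 4Q = 0, i.e. Q = 707/8.
Back-substituting: q_L = (209 − 707/4)/2 = 129/8, q_C = (216 − 707/4)/2 = 157/8, q_F = (282 − 707/4)/2 = 421/8.
Total output Q = 129/8 + 157/8 + 421/8 = 707/8.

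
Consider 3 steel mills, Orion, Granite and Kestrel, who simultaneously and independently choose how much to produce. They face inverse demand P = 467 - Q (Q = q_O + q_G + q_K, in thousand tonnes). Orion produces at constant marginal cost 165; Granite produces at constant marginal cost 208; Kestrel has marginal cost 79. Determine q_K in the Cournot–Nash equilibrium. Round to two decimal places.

Orion's profit: π_O = (467 - Q)q_O - (165q_O). Setting ∂π_O/∂q_O = 0: 302 - 2q_O - (q_G + q_K) = 0.
Granite's first-order condition: 259 - 2q_G - (q_O + q_K) = 0.
Kestrel's first-order condition: 388 - 2q_K - (q_O + q_G) = 0.
Summing all 3 equations gives 949 − 4Q = 0, hence Q = 949/4.
Back-substituting: q_O = (302 − 949/4) = 259/4, q_G = (259 − 949/4) = 87/4, q_K = (388 − 949/4) = 603/4.

150.75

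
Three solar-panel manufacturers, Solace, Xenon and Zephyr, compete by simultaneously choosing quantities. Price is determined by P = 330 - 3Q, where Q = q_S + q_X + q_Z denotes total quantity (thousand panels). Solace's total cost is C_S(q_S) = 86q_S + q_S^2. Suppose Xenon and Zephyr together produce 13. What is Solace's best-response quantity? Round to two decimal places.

With rivals' combined output fixed at 13, Solace's profit is π_S = (330 - 3·13 - 3q_S)q_S - (86q_S + q_S²) = (291 - 3q_S)q_S - (86q_S + q_S²).
∂π_S/∂q_S = 205 - 8q_S = 0, so q_S = 205/8.

25.63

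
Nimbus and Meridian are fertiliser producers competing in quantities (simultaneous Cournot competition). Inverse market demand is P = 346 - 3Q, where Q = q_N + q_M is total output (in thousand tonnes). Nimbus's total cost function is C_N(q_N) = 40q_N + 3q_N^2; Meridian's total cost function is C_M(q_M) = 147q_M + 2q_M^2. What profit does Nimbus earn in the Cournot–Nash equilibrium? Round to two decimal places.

2954.16

Nimbus's profit: π_N = (346 - 3Q)q_N - (40q_N + 3q_N²). Setting ∂π_N/∂q_N = 0: 306 - 12q_N - 3(q_M) = 0.
Meridian's profit: π_M = (346 - 3Q)q_M - (147q_M + 2q_M²). Setting ∂π_M/∂q_M = 0: 199 - 10q_M - 3(q_N) = 0.
Best responses: q_N = (306 - 3q_M)/12, q_M = (199 - 3q_N)/10.
Substituting one into the other gives q_N = 821/37 and q_M = 490/37.
Price P = 346 - 3·(1311/37) = 239.7027.
Nimbus's profit: 239.7027·(821/37) - 40·(821/37) - 3(821/37)² = 2954.1607.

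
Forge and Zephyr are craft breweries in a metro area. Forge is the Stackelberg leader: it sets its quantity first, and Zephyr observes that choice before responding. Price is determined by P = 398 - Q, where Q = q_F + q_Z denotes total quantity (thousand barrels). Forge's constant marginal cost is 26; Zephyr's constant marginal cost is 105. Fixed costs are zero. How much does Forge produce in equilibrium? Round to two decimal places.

The follower Zephyr best-responds to any q_F: π_Z = (398 - Q)q_Z - 105q_Z.
Follower FOC: 293 - q_F - 2q_Z = 0, so q_Z(q_F) = (293 - q_F)/2.
The leader anticipates this reaction. Substituting into P = 398 - Q gives P = 503/2 - (1/2)q_F, so π_F = (503/2 - (1/2)q_F)q_F - 26q_F.
Maximising: ∂π_F/∂q_F = 451/2 - q_F = 0, giving q_F = 451/2.
Then q_Z = (293 - 451/2)/2 = 135/4.

225.50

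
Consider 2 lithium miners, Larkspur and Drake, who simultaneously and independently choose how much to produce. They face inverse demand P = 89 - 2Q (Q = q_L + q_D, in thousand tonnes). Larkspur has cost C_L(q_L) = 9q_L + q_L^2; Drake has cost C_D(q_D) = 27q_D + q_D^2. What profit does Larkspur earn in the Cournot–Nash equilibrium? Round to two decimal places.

371.30

Larkspur's profit: π_L = (89 - 2Q)q_L - (9q_L + q_L²). Setting ∂π_L/∂q_L = 0: 80 - 6q_L - 2(q_D) = 0.
Drake's first-order condition: 62 - 6q_D - 2(q_L) = 0.
So q_L = (80 - 2q_D)/6 and q_D = (62 - 2q_L)/6.
Solving the pair: q_L = 89/8, q_D = 53/8.
Price P = 89 - 2·(71/4) = 107/2.
Larkspur's profit: (107/2)·(89/8) - 9·(89/8) - (89/8)² = 371.2969.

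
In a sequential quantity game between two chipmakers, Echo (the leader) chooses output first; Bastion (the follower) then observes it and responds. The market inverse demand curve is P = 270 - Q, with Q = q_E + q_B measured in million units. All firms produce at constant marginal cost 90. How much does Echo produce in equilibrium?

90

Solve by backward induction. Given q_E, the follower Bastion maximises π_B = (270 - q_E - q_B)q_B - 90q_B.
∂π_B/∂q_B = 180 - q_E - 2q_B = 0 gives the reaction function q_B = (180 - q_E)/2.
The leader anticipates this reaction. Substituting into P = 270 - Q gives P = 180 - (1/2)q_E, so π_E = (180 - (1/2)q_E)q_E - 90q_E.
Leader FOC: 90 - q_E = 0, so q_E = 90.
Then q_B = (180 - 90)/2 = 45.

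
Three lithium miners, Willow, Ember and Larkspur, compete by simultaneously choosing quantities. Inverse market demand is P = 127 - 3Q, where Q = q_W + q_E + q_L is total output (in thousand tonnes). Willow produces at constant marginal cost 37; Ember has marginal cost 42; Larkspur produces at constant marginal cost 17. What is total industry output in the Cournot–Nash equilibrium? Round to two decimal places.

23.75

Willow's profit: π_W = (127 - 3Q)q_W - (37q_W). Setting ∂π_W/∂q_W = 0: 90 - 6q_W - 3(q_E + q_L) = 0.
Ember's first-order condition: 85 - 6q_E - 3(q_W + q_L) = 0.
Larkspur's first-order condition: 110 - 6q_L - 3(q_W + q_E) = 0.
Adding the 3 first-order conditions: 285 − 12Q = 0, so Q = 95/4.
Back-substituting: q_W = (90 − 285/4)/3 = 25/4, q_E = (85 − 285/4)/3 = 55/12, q_L = (110 − 285/4)/3 = 155/12.
Total output Q = 25/4 + 55/12 + 155/12 = 95/4.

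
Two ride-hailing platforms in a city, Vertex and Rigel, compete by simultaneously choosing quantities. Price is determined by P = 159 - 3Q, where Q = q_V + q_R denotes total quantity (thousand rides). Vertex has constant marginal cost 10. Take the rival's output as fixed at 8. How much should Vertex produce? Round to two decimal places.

With the rival's output fixed at 8, Vertex's profit is π_V = (159 - 3·8 - 3q_V)q_V - (10q_V) = (135 - 3q_V)q_V - (10q_V).
∂π_V/∂q_V = 125 - 6q_V = 0, so q_V = 125/6.

20.83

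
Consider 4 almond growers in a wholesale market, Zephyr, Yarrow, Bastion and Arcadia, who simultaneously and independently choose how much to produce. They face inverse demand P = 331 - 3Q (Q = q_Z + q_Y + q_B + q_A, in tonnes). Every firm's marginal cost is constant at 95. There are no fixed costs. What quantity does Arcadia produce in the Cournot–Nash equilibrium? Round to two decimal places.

15.73

A representative firm's profit is π_i = q_i(331 - 3Q) - 95q_i.
Setting ∂π_i/∂q_i = 0 with rivals' quantities fixed: 236 - 6q_i - 3·Σ_{j≠i} q_j = 0.
By symmetry each firm produces the same amount; substituting Σ_{j≠i} q_j = 3q_i yields q_i = 236/15.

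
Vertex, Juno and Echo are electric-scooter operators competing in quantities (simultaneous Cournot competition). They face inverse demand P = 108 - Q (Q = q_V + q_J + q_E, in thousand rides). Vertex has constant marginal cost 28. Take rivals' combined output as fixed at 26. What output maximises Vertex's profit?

With rivals' combined output fixed at 26, Vertex's profit is π_V = (108 - 26 - q_V)q_V - (28q_V) = (82 - q_V)q_V - (28q_V).
∂π_V/∂q_V = 54 - 2q_V = 0, so q_V = 27.

27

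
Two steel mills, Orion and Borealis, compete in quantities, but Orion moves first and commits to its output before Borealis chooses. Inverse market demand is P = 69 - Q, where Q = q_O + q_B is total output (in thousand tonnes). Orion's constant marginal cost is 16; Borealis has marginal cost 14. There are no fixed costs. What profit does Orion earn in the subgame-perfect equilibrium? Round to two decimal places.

325.13

The follower Borealis best-responds to any q_O: π_B = (69 - Q)q_B - 14q_B.
Follower FOC: 55 - q_O - 2q_B = 0, so q_B(q_O) = (55 - q_O)/2.
Orion substitutes q_B(q_O) into its own profit: π_O = q_O(69 - q_O - (55 - q_O)/2) - 16q_O = (83/2 - (1/2)q_O)q_O - 16q_O.
The leader's first-order condition 51/2 - q_O = 0 yields q_O = 51/2.
Then q_B = (55 - 51/2)/2 = 59/4.
Price P = 69 - 161/4 = 115/4.
Orion's profit: (115/4 - 16)·(51/2) = 325.1250.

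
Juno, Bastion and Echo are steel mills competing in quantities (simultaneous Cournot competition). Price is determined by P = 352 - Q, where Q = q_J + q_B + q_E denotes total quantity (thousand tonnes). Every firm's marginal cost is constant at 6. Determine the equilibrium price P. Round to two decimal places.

A representative firm's profit is π_i = q_i(352 - Q) - 6q_i.
Setting ∂π_i/∂q_i = 0 with rivals' quantities fixed: 346 - 2q_i - Σ_{j≠i} q_j = 0.
By symmetry each firm produces the same amount; substituting Σ_{j≠i} q_j = 2q_i yields q_i = 346/4 = 173/2.
Total output Q = 519/2, so price P = 352 - 519/2 = 185/2.

92.50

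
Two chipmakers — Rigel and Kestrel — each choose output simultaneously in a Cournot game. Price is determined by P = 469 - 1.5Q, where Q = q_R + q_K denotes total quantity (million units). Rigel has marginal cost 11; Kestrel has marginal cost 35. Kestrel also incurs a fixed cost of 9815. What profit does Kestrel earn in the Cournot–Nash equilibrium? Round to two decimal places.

2636.85

Rigel's profit: π_R = (469 - 1.5Q)q_R - (11q_R). Setting ∂π_R/∂q_R = 0: 458 - 3q_R - (3/2)(q_K) = 0.
Kestrel's profit: π_K = (469 - 1.5Q)q_K - (35q_K). Setting ∂π_K/∂q_K = 0: 434 - 3q_K - (3/2)(q_R) = 0.
Best responses: q_R = (458 - (3/2)q_K)/3, q_K = (434 - (3/2)q_R)/3.
Solving the pair: q_R = 964/9, q_K = 820/9.
Price P = 469 - (3/2)·(1784/9) = 515/3.
Kestrel's profit: (515/3 - 35)·(820/9) - 9815 = 2636.8519.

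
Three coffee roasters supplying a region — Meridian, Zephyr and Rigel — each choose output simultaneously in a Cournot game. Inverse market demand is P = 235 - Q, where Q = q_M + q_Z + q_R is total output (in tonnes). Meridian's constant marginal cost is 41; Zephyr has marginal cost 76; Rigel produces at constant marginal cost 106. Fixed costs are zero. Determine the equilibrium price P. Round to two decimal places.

Meridian's profit: π_M = (235 - Q)q_M - (41q_M). Setting ∂π_M/∂q_M = 0: 194 - 2q_M - (q_Z + q_R) = 0.
Zephyr's profit: π_Z = (235 - Q)q_Z - (76q_Z). Setting ∂π_Z/∂q_Z = 0: 159 - 2q_Z - (q_M + q_R) = 0.
Rigel's first-order condition: 129 - 2q_R - (q_M + q_Z) = 0.
Summing all 3 equations gives 482 − 4Q = 0, hence Q = 241/2.
Back-substituting: q_M = (194 − 241/2) = 147/2, q_Z = (159 − 241/2) = 77/2, q_R = (129 − 241/2) = 17/2.
Total output Q = 241/2, so price P = 235 - 241/2 = 229/2.

114.50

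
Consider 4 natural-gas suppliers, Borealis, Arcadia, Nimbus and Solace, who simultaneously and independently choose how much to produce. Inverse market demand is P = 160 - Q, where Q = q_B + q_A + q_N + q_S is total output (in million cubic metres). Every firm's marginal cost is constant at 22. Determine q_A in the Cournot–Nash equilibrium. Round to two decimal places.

A representative firm's profit is π_i = q_i(160 - Q) - 22q_i.
First-order condition (treating rivals' output as given): 138 - 2q_i - Σ_{j≠i} q_j = 0.
By symmetry each firm produces the same amount; substituting Σ_{j≠i} q_j = 3q_i yields q_i = 138/5.

27.60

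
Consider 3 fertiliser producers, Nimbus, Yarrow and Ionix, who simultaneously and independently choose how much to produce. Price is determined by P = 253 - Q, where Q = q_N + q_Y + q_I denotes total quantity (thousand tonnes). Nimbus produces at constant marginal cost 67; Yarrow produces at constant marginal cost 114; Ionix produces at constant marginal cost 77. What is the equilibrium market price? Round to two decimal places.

127.75

Nimbus's profit: π_N = (253 - Q)q_N - (67q_N). Setting ∂π_N/∂q_N = 0: 186 - 2q_N - (q_Y + q_I) = 0.
Yarrow's profit: π_Y = (253 - Q)q_Y - (114q_Y). Setting ∂π_Y/∂q_Y = 0: 139 - 2q_Y - (q_N + q_I) = 0.
Ionix's first-order condition: 176 - 2q_I - (q_N + q_Y) = 0.
Summing all 3 equations gives 501 − 4Q = 0, hence Q = 501/4.
Back-substituting: q_N = (186 − 501/4) = 243/4, q_Y = (139 − 501/4) = 55/4, q_I = (176 − 501/4) = 203/4.
Total output Q = 501/4, so price P = 253 - 501/4 = 511/4.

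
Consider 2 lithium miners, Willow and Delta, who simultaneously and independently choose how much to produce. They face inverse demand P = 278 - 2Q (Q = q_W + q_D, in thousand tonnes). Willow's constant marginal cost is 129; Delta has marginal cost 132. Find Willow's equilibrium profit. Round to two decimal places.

Willow's profit: π_W = (278 - 2Q)q_W - (129q_W). Setting ∂π_W/∂q_W = 0: 149 - 4q_W - 2(q_D) = 0.
Delta's first-order condition: 146 - 4q_D - 2(q_W) = 0.
Rearranging gives the reaction functions q_W = (149 - 2q_D)/4 and q_D = (146 - 2q_W)/4.
Solving the pair: q_W = 76/3, q_D = 143/6.
Price P = 278 - 2·(295/6) = 539/3.
Willow's profit: (539/3 - 129)·(76/3) = 1283.5556.

1283.56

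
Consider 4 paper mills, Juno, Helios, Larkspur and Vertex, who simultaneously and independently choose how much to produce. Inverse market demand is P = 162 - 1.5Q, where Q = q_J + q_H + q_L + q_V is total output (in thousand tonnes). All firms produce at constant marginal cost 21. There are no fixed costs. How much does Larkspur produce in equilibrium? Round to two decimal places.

18.80

A representative firm's profit is π_i = q_i(162 - 1.5Q) - 21q_i.
Setting ∂π_i/∂q_i = 0 with rivals' quantities fixed: 141 - 3q_i - (3/2)·Σ_{j≠i} q_j = 0.
By symmetry each firm produces the same amount; substituting Σ_{j≠i} q_j = 3q_i yields q_i = 141/(15/2) = 94/5.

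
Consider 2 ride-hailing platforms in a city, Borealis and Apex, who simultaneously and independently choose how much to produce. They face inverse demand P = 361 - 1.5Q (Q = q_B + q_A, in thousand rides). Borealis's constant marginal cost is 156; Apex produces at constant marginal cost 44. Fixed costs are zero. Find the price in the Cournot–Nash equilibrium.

Borealis's profit: π_B = (361 - 1.5Q)q_B - (156q_B). Setting ∂π_B/∂q_B = 0: 205 - 3q_B - (3/2)(q_A) = 0.
Apex's profit: π_A = (361 - 1.5Q)q_A - (44q_A). Setting ∂π_A/∂q_A = 0: 317 - 3q_A - (3/2)(q_B) = 0.
Best responses: q_B = (205 - (3/2)q_A)/3, q_A = (317 - (3/2)q_B)/3.
Solving the pair: q_B = 62/3, q_A = 286/3.
Total output Q = 116, so price P = 361 - (3/2)·116 = 187.

187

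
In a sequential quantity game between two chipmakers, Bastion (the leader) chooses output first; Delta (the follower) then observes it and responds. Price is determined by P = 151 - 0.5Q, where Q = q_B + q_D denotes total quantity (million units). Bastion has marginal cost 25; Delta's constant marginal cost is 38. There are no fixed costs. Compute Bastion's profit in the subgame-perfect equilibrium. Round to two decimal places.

Solve by backward induction. Given q_B, the follower Delta maximises π_D = (151 - (1/2)q_B - (1/2)q_D)q_D - 38q_D.
∂π_D/∂q_D = 113 - (1/2)q_B - q_D = 0 gives the reaction function q_D = (113 - (1/2)q_B).
Bastion substitutes q_D(q_B) into its own profit: π_B = q_B(151 - (1/2)q_B - (113 - (1/2)q_B)/2) - 25q_B = (189/2 - (1/4)q_B)q_B - 25q_B.
Maximising: ∂π_B/∂q_B = 139/2 - (1/2)q_B = 0, giving q_B = 139.
Then q_D = (113 - (1/2)·139) = 87/2.
Price P = 151 - (1/2)·(365/2) = 239/4.
Bastion's profit: (239/4 - 25)·139 = 4830.2500.

4830.25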